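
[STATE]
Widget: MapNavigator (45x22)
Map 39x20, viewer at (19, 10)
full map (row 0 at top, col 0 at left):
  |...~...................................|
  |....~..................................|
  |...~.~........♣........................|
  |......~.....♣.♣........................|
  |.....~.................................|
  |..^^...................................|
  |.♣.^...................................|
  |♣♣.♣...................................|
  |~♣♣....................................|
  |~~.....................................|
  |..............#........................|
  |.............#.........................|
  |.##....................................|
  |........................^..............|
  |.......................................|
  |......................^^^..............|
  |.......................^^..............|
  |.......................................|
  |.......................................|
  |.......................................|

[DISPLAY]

                                             
   ...~...................................   
   ....~..................................   
   ...~.~........♣........................   
   ......~.....♣.♣........................   
   .....~.................................   
   ..^^...................................   
   .♣.^...................................   
   ♣♣.♣...................................   
   ~♣♣....................................   
   ~~.....................................   
   ..............#....@...................   
   .............#.........................   
   .##....................................   
   ........................^..............   
   .......................................   
   ......................^^^..............   
   .......................^^..............   
   .......................................   
   .......................................   
   .......................................   
                                             


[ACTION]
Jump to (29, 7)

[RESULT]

                                             
                                             
                                             
                                             
................................             
................................             
.......♣........................             
.....♣.♣........................             
................................             
................................             
................................             
......................@.........             
................................             
................................             
.......#........................             
......#.........................             
................................             
.................^..............             
................................             
...............^^^..............             
................^^..............             
................................             


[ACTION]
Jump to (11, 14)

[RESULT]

           ......~.....♣.♣...................
           .....~............................
           ..^^..............................
           .♣.^..............................
           ♣♣.♣..............................
           ~♣♣...............................
           ~~................................
           ..............#...................
           .............#....................
           .##...............................
           ........................^.........
           ...........@......................
           ......................^^^.........
           .......................^^.........
           ..................................
           ..................................
           ..................................
                                             
                                             
                                             
                                             
                                             


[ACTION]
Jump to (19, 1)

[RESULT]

                                             
                                             
                                             
                                             
                                             
                                             
                                             
                                             
                                             
                                             
   ...~...................................   
   ....~..............@...................   
   ...~.~........♣........................   
   ......~.....♣.♣........................   
   .....~.................................   
   ..^^...................................   
   .♣.^...................................   
   ♣♣.♣...................................   
   ~♣♣....................................   
   ~~.....................................   
   ..............#........................   
   .............#.........................   


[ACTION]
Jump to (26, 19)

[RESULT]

...................................          
...................................          
..........#........................          
.........#.........................          
...................................          
....................^..............          
...................................          
..................^^^..............          
...................^^..............          
...................................          
...................................          
......................@............          
                                             
                                             
                                             
                                             
                                             
                                             
                                             
                                             
                                             
                                             


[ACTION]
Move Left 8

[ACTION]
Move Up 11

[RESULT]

                                             
                                             
                                             
    ...~...................................  
    ....~..................................  
    ...~.~........♣........................  
    ......~.....♣.♣........................  
    .....~.................................  
    ..^^...................................  
    .♣.^...................................  
    ♣♣.♣...................................  
    ~♣♣...............@....................  
    ~~.....................................  
    ..............#........................  
    .............#.........................  
    .##....................................  
    ........................^..............  
    .......................................  
    ......................^^^..............  
    .......................^^..............  
    .......................................  
    .......................................  


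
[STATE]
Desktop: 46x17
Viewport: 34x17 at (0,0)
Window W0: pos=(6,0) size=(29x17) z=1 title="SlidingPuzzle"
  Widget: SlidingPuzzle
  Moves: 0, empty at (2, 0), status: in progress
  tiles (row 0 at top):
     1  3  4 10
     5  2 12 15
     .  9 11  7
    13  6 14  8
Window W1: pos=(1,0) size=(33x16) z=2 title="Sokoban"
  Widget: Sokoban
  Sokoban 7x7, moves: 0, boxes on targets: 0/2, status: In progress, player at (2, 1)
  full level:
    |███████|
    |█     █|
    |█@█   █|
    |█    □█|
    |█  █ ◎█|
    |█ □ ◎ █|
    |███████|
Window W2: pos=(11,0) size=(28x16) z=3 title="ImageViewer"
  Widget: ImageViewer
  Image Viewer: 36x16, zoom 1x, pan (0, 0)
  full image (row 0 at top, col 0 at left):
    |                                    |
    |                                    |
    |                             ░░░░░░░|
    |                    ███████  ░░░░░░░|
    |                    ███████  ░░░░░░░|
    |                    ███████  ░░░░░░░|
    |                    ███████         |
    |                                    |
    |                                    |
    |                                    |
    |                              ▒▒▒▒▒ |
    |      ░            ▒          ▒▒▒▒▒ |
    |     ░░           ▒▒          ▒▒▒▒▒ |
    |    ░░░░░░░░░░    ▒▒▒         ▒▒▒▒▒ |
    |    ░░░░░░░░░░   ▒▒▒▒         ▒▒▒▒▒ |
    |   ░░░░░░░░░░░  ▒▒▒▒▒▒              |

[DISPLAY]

 ┏━━━━━━━━━┏━━━━━━━━━━━━━━━━━━━━━━
 ┃ Sokoban ┃ ImageViewer          
 ┠─────────┠──────────────────────
 ┃███████  ┃                      
 ┃█     █  ┃                      
 ┃█@█   █  ┃                      
 ┃█    □█  ┃                    ██
 ┃█  █ ◎█  ┃                    ██
 ┃█ □ ◎ █  ┃                    ██
 ┃███████  ┃                    ██
 ┃Moves: 0 ┃                      
 ┃         ┃                      
 ┃         ┃                      
 ┃         ┃                      
 ┃         ┃      ░            ▒  
 ┗━━━━━━━━━┗━━━━━━━━━━━━━━━━━━━━━━
      ┗━━━━━━━━━━━━━━━━━━━━━━━━━━━


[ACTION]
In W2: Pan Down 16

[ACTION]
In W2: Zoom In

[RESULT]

 ┏━━━━━━━━━┏━━━━━━━━━━━━━━━━━━━━━━
 ┃ Sokoban ┃ ImageViewer          
 ┠─────────┠──────────────────────
 ┃███████  ┃                      
 ┃█     █  ┃                      
 ┃█@█   █  ┃                      
 ┃█    □█  ┃                      
 ┃█  █ ◎█  ┃                      
 ┃█ □ ◎ █  ┃                      
 ┃███████  ┃            ░░        
 ┃Moves: 0 ┃            ░░        
 ┃         ┃          ░░░░        
 ┃         ┃          ░░░░        
 ┃         ┃        ░░░░░░░░░░░░░░
 ┃         ┃        ░░░░░░░░░░░░░░
 ┗━━━━━━━━━┗━━━━━━━━━━━━━━━━━━━━━━
      ┗━━━━━━━━━━━━━━━━━━━━━━━━━━━


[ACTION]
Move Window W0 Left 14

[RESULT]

┏┏━━━━━━━━━┏━━━━━━━━━━━━━━━━━━━━━━
┃┃ Sokoban ┃ ImageViewer          
┠┠─────────┠──────────────────────
┃┃███████  ┃                      
┃┃█     █  ┃                      
┃┃█@█   █  ┃                      
┃┃█    □█  ┃                      
┃┃█  █ ◎█  ┃                      
┃┃█ □ ◎ █  ┃                      
┃┃███████  ┃            ░░        
┃┃Moves: 0 ┃            ░░        
┃┃         ┃          ░░░░        
┃┃         ┃          ░░░░        
┃┃         ┃        ░░░░░░░░░░░░░░
┃┃         ┃        ░░░░░░░░░░░░░░
┃┗━━━━━━━━━┗━━━━━━━━━━━━━━━━━━━━━━
┗━━━━━━━━━━━━━━━━━━━━━━━━━━━┛     


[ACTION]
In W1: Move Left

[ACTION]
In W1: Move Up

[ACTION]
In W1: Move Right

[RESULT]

┏┏━━━━━━━━━┏━━━━━━━━━━━━━━━━━━━━━━
┃┃ Sokoban ┃ ImageViewer          
┠┠─────────┠──────────────────────
┃┃███████  ┃                      
┃┃█ @   █  ┃                      
┃┃█ █   █  ┃                      
┃┃█    □█  ┃                      
┃┃█  █ ◎█  ┃                      
┃┃█ □ ◎ █  ┃                      
┃┃███████  ┃            ░░        
┃┃Moves: 2 ┃            ░░        
┃┃         ┃          ░░░░        
┃┃         ┃          ░░░░        
┃┃         ┃        ░░░░░░░░░░░░░░
┃┃         ┃        ░░░░░░░░░░░░░░
┃┗━━━━━━━━━┗━━━━━━━━━━━━━━━━━━━━━━
┗━━━━━━━━━━━━━━━━━━━━━━━━━━━┛     


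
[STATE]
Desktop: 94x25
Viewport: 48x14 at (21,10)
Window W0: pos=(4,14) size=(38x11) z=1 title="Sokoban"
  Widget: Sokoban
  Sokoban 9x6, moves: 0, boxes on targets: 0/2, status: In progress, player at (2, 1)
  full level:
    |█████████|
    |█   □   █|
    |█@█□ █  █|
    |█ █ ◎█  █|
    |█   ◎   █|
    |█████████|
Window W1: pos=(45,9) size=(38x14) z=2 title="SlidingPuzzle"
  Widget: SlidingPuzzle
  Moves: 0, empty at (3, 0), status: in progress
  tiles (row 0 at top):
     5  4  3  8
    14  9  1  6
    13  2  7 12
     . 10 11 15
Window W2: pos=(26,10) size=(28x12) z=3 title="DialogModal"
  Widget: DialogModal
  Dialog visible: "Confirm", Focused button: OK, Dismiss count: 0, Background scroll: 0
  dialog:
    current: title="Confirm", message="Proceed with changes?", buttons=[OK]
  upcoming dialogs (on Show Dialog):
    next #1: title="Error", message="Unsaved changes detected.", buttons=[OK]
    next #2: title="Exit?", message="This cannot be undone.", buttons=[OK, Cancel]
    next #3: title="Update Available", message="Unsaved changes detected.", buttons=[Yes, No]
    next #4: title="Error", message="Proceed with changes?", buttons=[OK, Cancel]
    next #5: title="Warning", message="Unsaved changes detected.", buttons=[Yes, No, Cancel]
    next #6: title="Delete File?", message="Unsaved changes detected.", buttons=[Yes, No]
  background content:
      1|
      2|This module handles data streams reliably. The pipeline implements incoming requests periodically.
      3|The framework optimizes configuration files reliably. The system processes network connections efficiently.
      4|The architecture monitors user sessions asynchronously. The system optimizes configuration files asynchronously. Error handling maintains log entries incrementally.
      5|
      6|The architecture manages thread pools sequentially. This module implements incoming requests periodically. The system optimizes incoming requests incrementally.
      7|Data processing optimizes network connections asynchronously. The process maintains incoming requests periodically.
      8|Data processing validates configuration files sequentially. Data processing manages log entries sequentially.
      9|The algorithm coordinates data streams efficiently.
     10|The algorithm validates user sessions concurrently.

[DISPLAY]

     ┏━━━━━━━━━━━━━━━━━━━━━━━━━━┓Puzzle         
     ┃ DialogModal              ┃───────────────
     ┠──────────────────────────┨──┬────┬────┐  
     ┃                          ┃4 │  3 │  8 │  
━━━━━┃Th┌────────────────────┐ s┃──┼────┼────┤  
     ┃Th│      Confirm       │co┃9 │  1 │  6 │  
─────┃Th│Proceed with changes│s ┃──┼────┼────┤  
     ┃  │        [OK]        │  ┃2 │  7 │ 12 │  
     ┃Th└────────────────────┘ t┃──┼────┼────┤  
     ┃Data processing optimizes ┃0 │ 11 │ 15 │  
     ┃Data processing validates ┃──┴────┴────┘  
     ┗━━━━━━━━━━━━━━━━━━━━━━━━━━┛               
                    ┃   ┗━━━━━━━━━━━━━━━━━━━━━━━
                    ┃                           


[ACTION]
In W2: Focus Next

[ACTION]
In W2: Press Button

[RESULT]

     ┏━━━━━━━━━━━━━━━━━━━━━━━━━━┓Puzzle         
     ┃ DialogModal              ┃───────────────
     ┠──────────────────────────┨──┬────┬────┐  
     ┃                          ┃4 │  3 │  8 │  
━━━━━┃This module handles data s┃──┼────┼────┤  
     ┃The framework optimizes co┃9 │  1 │  6 │  
─────┃The architecture monitors ┃──┼────┼────┤  
     ┃                          ┃2 │  7 │ 12 │  
     ┃The architecture manages t┃──┼────┼────┤  
     ┃Data processing optimizes ┃0 │ 11 │ 15 │  
     ┃Data processing validates ┃──┴────┴────┘  
     ┗━━━━━━━━━━━━━━━━━━━━━━━━━━┛               
                    ┃   ┗━━━━━━━━━━━━━━━━━━━━━━━
                    ┃                           


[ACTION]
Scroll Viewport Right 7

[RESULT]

━━━━━━━━━━━━━━━━━━━━━━━━━┓Puzzle                
DialogModal              ┃──────────────────────
─────────────────────────┨──┬────┬────┐         
                         ┃4 │  3 │  8 │         
his module handles data s┃──┼────┼────┤         
he framework optimizes co┃9 │  1 │  6 │         
he architecture monitors ┃──┼────┼────┤         
                         ┃2 │  7 │ 12 │         
he architecture manages t┃──┼────┼────┤         
ata processing optimizes ┃0 │ 11 │ 15 │         
ata processing validates ┃──┴────┴────┘         
━━━━━━━━━━━━━━━━━━━━━━━━━┛                      
             ┃   ┗━━━━━━━━━━━━━━━━━━━━━━━━━━━━━━
             ┃                                  


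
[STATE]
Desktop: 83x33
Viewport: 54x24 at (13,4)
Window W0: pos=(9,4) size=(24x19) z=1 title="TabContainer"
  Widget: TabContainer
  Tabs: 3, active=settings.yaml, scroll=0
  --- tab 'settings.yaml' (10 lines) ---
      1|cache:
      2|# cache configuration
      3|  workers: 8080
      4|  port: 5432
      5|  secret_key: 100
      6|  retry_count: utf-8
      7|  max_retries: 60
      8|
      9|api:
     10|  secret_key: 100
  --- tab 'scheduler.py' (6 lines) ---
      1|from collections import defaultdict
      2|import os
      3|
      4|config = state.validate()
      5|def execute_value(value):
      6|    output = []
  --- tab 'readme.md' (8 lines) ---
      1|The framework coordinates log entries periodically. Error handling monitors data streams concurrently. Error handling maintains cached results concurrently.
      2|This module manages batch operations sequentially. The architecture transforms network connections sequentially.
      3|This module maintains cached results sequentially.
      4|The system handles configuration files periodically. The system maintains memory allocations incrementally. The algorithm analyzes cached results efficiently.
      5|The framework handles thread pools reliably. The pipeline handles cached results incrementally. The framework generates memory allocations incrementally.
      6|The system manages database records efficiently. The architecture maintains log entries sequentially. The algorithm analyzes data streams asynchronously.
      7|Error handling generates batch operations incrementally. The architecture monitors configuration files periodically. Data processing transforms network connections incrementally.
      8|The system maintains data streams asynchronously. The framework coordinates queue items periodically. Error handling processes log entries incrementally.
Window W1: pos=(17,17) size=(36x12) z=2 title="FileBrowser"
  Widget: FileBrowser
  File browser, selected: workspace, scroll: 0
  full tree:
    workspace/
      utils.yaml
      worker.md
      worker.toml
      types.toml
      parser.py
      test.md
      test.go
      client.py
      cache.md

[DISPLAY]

━━━━━━━━━━━━━━━━━━━┓                                  
bContainer         ┃                                  
───────────────────┨                                  
ttings.yaml]│ sched┃                                  
───────────────────┃                                  
he:                ┃                                  
ache configuration ┃                                  
orkers: 8080       ┃                                  
ort: 5432          ┃                                  
ecret_key: 100     ┃                                  
etry_count: utf-8  ┃                                  
ax_retries: 60     ┃                                  
                   ┃                                  
:   ┏━━━━━━━━━━━━━━━━━━━━━━━━━━━━━━━━━━┓              
ecre┃ FileBrowser                      ┃              
    ┠──────────────────────────────────┨              
    ┃> [-] workspace/                  ┃              
    ┃    utils.yaml                    ┃              
━━━━┃    worker.md                     ┃              
    ┃    worker.toml                   ┃              
    ┃    types.toml                    ┃              
    ┃    parser.py                     ┃              
    ┃    test.md                       ┃              
    ┃    test.go                       ┃              


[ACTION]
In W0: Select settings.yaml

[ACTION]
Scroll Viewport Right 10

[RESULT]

━━━━━━━━━┓                                            
         ┃                                            
─────────┨                                            
l]│ sched┃                                            
─────────┃                                            
         ┃                                            
guration ┃                                            
80       ┃                                            
         ┃                                            
 100     ┃                                            
: utf-8  ┃                                            
: 60     ┃                                            
         ┃                                            
━━━━━━━━━━━━━━━━━━━━━━━━━━━━━┓                        
Browser                      ┃                        
─────────────────────────────┨                        
 workspace/                  ┃                        
tils.yaml                    ┃                        
orker.md                     ┃                        
orker.toml                   ┃                        
ypes.toml                    ┃                        
arser.py                     ┃                        
est.md                       ┃                        
est.go                       ┃                        


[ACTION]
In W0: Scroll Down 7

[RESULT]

━━━━━━━━━┓                                            
         ┃                                            
─────────┨                                            
l]│ sched┃                                            
─────────┃                                            
         ┃                                            
         ┃                                            
 100     ┃                                            
         ┃                                            
         ┃                                            
         ┃                                            
         ┃                                            
         ┃                                            
━━━━━━━━━━━━━━━━━━━━━━━━━━━━━┓                        
Browser                      ┃                        
─────────────────────────────┨                        
 workspace/                  ┃                        
tils.yaml                    ┃                        
orker.md                     ┃                        
orker.toml                   ┃                        
ypes.toml                    ┃                        
arser.py                     ┃                        
est.md                       ┃                        
est.go                       ┃                        


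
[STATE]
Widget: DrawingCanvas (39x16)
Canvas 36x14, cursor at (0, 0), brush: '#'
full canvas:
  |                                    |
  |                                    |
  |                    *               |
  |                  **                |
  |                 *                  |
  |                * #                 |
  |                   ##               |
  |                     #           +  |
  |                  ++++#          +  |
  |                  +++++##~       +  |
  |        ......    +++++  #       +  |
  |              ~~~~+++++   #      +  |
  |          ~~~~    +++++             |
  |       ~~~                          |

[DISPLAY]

+                                      
                                       
                    *                  
                  **                   
                 *                     
                * #                    
                   ##                  
                     #           +     
                  ++++#          +     
                  +++++##~       +     
        ......    +++++  #       +     
              ~~~~+++++   #      +     
          ~~~~    +++++                
       ~~~                             
                                       
                                       


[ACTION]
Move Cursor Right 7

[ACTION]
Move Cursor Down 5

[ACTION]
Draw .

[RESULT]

                                       
                                       
                    *                  
                  **                   
                 *                     
       .        * #                    
                   ##                  
                     #           +     
                  ++++#          +     
                  +++++##~       +     
        ......    +++++  #       +     
              ~~~~+++++   #      +     
          ~~~~    +++++                
       ~~~                             
                                       
                                       


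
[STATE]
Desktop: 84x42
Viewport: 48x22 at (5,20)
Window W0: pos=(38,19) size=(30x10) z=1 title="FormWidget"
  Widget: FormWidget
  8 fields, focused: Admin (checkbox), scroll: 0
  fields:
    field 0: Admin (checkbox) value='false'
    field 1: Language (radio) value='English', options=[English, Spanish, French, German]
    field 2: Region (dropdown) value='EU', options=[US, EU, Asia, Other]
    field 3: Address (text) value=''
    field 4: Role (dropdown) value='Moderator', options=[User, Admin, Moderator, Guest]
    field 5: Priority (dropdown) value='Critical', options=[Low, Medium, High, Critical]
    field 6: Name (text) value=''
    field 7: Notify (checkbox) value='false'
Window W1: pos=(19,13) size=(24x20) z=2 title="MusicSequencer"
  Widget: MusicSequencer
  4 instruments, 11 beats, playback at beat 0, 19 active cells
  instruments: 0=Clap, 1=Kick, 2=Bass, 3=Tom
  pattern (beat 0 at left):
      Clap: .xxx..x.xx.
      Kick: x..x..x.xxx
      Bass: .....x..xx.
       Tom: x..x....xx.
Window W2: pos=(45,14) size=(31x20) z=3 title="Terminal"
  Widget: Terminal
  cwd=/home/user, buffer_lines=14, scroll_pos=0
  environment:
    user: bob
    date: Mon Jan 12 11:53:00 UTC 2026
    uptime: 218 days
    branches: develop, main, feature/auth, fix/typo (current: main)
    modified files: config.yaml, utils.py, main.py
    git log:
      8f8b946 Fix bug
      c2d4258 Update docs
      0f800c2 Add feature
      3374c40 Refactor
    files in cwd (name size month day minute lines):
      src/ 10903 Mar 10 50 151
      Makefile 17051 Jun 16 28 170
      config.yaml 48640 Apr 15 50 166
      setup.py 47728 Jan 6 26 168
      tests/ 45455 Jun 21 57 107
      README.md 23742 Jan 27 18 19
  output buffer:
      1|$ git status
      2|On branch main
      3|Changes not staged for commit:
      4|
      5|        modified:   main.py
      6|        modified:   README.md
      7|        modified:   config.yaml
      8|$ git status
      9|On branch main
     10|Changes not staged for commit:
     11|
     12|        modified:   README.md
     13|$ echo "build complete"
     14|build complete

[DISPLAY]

              ┃  Tom█··█····██·      ┃mW┃       
              ┃                      ┃──┃       
              ┃                      ┃mi┃       
              ┃                      ┃ng┃       
              ┃                      ┃gi┃$ git s
              ┃                      ┃dr┃On bran
              ┃                      ┃le┃Changes
              ┃                      ┃io┃       
              ┃                      ┃━━┃       
              ┃                      ┃  ┃$ echo 
              ┃                      ┃  ┃build c
              ┃                      ┃  ┃$ █    
              ┗━━━━━━━━━━━━━━━━━━━━━━┛  ┃       
                                        ┗━━━━━━━
                                                
                                                
                                                
                                                
                                                
                                                
                                                
                                                


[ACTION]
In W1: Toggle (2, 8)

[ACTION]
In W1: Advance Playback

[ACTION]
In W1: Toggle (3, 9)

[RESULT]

              ┃  Tom█··█····█··      ┃mW┃       
              ┃                      ┃──┃       
              ┃                      ┃mi┃       
              ┃                      ┃ng┃       
              ┃                      ┃gi┃$ git s
              ┃                      ┃dr┃On bran
              ┃                      ┃le┃Changes
              ┃                      ┃io┃       
              ┃                      ┃━━┃       
              ┃                      ┃  ┃$ echo 
              ┃                      ┃  ┃build c
              ┃                      ┃  ┃$ █    
              ┗━━━━━━━━━━━━━━━━━━━━━━┛  ┃       
                                        ┗━━━━━━━
                                                
                                                
                                                
                                                
                                                
                                                
                                                
                                                


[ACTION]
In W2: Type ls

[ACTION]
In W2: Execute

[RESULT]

              ┃  Tom█··█····█··      ┃mW┃       
              ┃                      ┃──┃       
              ┃                      ┃mi┃       
              ┃                      ┃ng┃$ git s
              ┃                      ┃gi┃On bran
              ┃                      ┃dr┃Changes
              ┃                      ┃le┃       
              ┃                      ┃io┃       
              ┃                      ┃━━┃$ echo 
              ┃                      ┃  ┃build c
              ┃                      ┃  ┃$ ls   
              ┃                      ┃  ┃src/  M
              ┗━━━━━━━━━━━━━━━━━━━━━━┛  ┃$ █    
                                        ┗━━━━━━━
                                                
                                                
                                                
                                                
                                                
                                                
                                                
                                                


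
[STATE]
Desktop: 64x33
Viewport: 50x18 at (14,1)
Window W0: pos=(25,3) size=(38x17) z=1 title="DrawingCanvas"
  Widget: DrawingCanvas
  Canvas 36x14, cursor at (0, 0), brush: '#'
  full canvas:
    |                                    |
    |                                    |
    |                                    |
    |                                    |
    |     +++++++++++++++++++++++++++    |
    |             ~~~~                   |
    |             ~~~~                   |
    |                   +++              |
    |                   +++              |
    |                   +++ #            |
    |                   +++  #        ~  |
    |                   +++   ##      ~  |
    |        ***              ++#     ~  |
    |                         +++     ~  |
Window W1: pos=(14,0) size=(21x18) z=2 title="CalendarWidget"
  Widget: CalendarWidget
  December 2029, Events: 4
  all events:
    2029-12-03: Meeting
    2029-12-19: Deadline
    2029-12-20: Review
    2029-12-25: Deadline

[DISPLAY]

┃ CalendarWidget    ┃                             
┠───────────────────┨                             
┃   December 2029   ┃━━━━━━━━━━━━━━━━━━━━━━━━━━━┓ 
┃Mo Tu We Th Fr Sa S┃anvas                      ┃ 
┃                1  ┃───────────────────────────┨ 
┃ 3*  4  5  6  7  8 ┃                           ┃ 
┃10 11 12 13 14 15 1┃                           ┃ 
┃17 18 19* 20* 21 22┃                           ┃ 
┃24 25* 26 27 28 29 ┃                           ┃ 
┃31                 ┃+++++++++++++++++++++++    ┃ 
┃                   ┃    ~~~~                   ┃ 
┃                   ┃    ~~~~                   ┃ 
┃                   ┃          +++              ┃ 
┃                   ┃          +++              ┃ 
┃                   ┃          +++ #            ┃ 
┃                   ┃          +++  #        ~  ┃ 
┗━━━━━━━━━━━━━━━━━━━┛          +++   ##      ~  ┃ 
           ┃        ***              ++#     ~  ┃ 


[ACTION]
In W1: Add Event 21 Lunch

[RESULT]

┃ CalendarWidget    ┃                             
┠───────────────────┨                             
┃   December 2029   ┃━━━━━━━━━━━━━━━━━━━━━━━━━━━┓ 
┃Mo Tu We Th Fr Sa S┃anvas                      ┃ 
┃                1  ┃───────────────────────────┨ 
┃ 3*  4  5  6  7  8 ┃                           ┃ 
┃10 11 12 13 14 15 1┃                           ┃ 
┃17 18 19* 20* 21* 2┃                           ┃ 
┃24 25* 26 27 28 29 ┃                           ┃ 
┃31                 ┃+++++++++++++++++++++++    ┃ 
┃                   ┃    ~~~~                   ┃ 
┃                   ┃    ~~~~                   ┃ 
┃                   ┃          +++              ┃ 
┃                   ┃          +++              ┃ 
┃                   ┃          +++ #            ┃ 
┃                   ┃          +++  #        ~  ┃ 
┗━━━━━━━━━━━━━━━━━━━┛          +++   ##      ~  ┃ 
           ┃        ***              ++#     ~  ┃ 


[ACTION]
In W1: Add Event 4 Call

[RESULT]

┃ CalendarWidget    ┃                             
┠───────────────────┨                             
┃   December 2029   ┃━━━━━━━━━━━━━━━━━━━━━━━━━━━┓ 
┃Mo Tu We Th Fr Sa S┃anvas                      ┃ 
┃                1  ┃───────────────────────────┨ 
┃ 3*  4*  5  6  7  8┃                           ┃ 
┃10 11 12 13 14 15 1┃                           ┃ 
┃17 18 19* 20* 21* 2┃                           ┃ 
┃24 25* 26 27 28 29 ┃                           ┃ 
┃31                 ┃+++++++++++++++++++++++    ┃ 
┃                   ┃    ~~~~                   ┃ 
┃                   ┃    ~~~~                   ┃ 
┃                   ┃          +++              ┃ 
┃                   ┃          +++              ┃ 
┃                   ┃          +++ #            ┃ 
┃                   ┃          +++  #        ~  ┃ 
┗━━━━━━━━━━━━━━━━━━━┛          +++   ##      ~  ┃ 
           ┃        ***              ++#     ~  ┃ 


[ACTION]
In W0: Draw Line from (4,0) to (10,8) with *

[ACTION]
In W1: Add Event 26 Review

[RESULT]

┃ CalendarWidget    ┃                             
┠───────────────────┨                             
┃   December 2029   ┃━━━━━━━━━━━━━━━━━━━━━━━━━━━┓ 
┃Mo Tu We Th Fr Sa S┃anvas                      ┃ 
┃                1  ┃───────────────────────────┨ 
┃ 3*  4*  5  6  7  8┃                           ┃ 
┃10 11 12 13 14 15 1┃                           ┃ 
┃17 18 19* 20* 21* 2┃                           ┃ 
┃24 25* 26* 27 28 29┃                           ┃ 
┃31                 ┃+++++++++++++++++++++++    ┃ 
┃                   ┃    ~~~~                   ┃ 
┃                   ┃    ~~~~                   ┃ 
┃                   ┃          +++              ┃ 
┃                   ┃          +++              ┃ 
┃                   ┃          +++ #            ┃ 
┃                   ┃          +++  #        ~  ┃ 
┗━━━━━━━━━━━━━━━━━━━┛          +++   ##      ~  ┃ 
           ┃        ***              ++#     ~  ┃ 


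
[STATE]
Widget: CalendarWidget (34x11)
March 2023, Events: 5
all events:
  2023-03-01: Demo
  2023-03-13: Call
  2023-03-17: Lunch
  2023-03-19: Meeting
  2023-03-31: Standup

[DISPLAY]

            March 2023            
Mo Tu We Th Fr Sa Su              
       1*  2  3  4  5             
 6  7  8  9 10 11 12              
13* 14 15 16 17* 18 19*           
20 21 22 23 24 25 26              
27 28 29 30 31*                   
                                  
                                  
                                  
                                  


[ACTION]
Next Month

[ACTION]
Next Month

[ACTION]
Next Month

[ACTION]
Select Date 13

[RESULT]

            June 2023             
Mo Tu We Th Fr Sa Su              
          1  2  3  4              
 5  6  7  8  9 10 11              
12 [13] 14 15 16 17 18            
19 20 21 22 23 24 25              
26 27 28 29 30                    
                                  
                                  
                                  
                                  
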